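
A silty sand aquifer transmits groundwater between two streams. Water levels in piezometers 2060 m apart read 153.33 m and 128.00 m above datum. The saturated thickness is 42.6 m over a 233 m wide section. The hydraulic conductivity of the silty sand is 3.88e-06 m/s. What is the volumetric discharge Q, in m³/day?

Convert K: 3.88e-06 m/s × 86400 = 0.3352 m/day.
Cross-sectional area A = 233 × 42.6 = 9926 m².
Hydraulic gradient i = (153.33 − 128.00) / 2060 = 25.33 / 2060 = 0.01230.
Darcy's law: Q = K · A · i = 0.3352 × 9926 × 0.01230 = 40.91 m³/day.

40.9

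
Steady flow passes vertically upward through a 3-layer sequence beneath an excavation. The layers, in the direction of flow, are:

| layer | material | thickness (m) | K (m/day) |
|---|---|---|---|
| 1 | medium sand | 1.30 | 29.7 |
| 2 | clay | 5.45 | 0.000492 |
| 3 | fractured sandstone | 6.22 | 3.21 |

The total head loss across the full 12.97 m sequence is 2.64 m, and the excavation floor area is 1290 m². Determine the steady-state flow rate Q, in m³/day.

0.307

Flow is perpendicular to layering, so the layers act in series and the equivalent K is the thickness-weighted harmonic mean.
Total thickness L = 1.30 + 5.45 + 6.22 = 12.97 m.
Σ(b_i/K_i) = 1.30/29.7 + 5.45/0.000492 + 6.22/3.21 = 11079 d.
K_eq = L / Σ(b_i/K_i) = 12.97 / 11079 = 0.001171 m/day.
Q = K_eq · A · (Δh/L) = 0.001171 × 1290 × (2.64/12.97) = 0.3074 m³/day.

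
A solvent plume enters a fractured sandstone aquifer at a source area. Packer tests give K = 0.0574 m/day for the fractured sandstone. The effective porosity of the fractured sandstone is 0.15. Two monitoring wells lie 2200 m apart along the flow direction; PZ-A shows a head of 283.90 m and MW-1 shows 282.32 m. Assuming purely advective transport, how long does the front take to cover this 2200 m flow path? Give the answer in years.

21900

Hydraulic gradient i = (283.90 − 282.32) / 2200 = 1.58 / 2200 = 0.0007182.
Darcy flux q = K · i = 0.05740 × 0.0007182 = 4.122e-05 m/day.
Seepage velocity v = q / n_e = 4.122e-05 / 0.15 = 0.0002748 m/day.
Travel time t = L / v = 2200 / 0.0002748 = 8.005e+06 days = 21917 years.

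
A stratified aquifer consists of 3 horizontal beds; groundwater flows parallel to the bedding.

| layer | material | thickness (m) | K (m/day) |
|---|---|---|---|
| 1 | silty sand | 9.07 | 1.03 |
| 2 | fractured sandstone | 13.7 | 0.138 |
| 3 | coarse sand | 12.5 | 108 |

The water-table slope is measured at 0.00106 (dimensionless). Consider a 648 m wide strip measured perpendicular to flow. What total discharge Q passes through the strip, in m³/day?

Flow is parallel to layering, so each bed carries its own Darcy discharge and the transmissivities add.
Σ(K_i·b_i) = 1.03×9.07 + 0.138×13.7 + 108×12.5 = 1361 m²/day.
Hydraulic gradient i = 0.00106.
Q = Σ(K_i·b_i) · W · i = 1361 × 648 × 0.001060 = 935.0 m³/day.

935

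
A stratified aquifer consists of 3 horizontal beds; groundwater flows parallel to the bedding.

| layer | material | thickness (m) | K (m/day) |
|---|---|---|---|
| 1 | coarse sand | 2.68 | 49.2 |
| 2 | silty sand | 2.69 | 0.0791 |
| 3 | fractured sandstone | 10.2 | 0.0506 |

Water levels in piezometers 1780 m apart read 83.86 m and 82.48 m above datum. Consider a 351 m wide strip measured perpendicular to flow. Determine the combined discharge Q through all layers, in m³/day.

36.1

Flow is parallel to layering, so each bed carries its own Darcy discharge and the transmissivities add.
Σ(K_i·b_i) = 49.2×2.68 + 0.0791×2.69 + 0.0506×10.2 = 132.6 m²/day.
Hydraulic gradient i = (83.86 − 82.48) / 1780 = 1.38 / 1780 = 0.0007753.
Q = Σ(K_i·b_i) · W · i = 132.6 × 351 × 0.0007753 = 36.08 m³/day.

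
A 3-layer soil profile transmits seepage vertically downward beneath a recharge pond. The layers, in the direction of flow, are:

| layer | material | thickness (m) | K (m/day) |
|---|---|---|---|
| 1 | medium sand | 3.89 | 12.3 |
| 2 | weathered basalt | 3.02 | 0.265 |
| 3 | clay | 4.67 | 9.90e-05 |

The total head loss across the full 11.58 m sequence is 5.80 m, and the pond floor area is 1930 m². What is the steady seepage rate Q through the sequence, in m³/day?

Flow is perpendicular to layering, so the layers act in series and the equivalent K is the thickness-weighted harmonic mean.
Total thickness L = 3.89 + 3.02 + 4.67 = 11.58 m.
Σ(b_i/K_i) = 3.89/12.3 + 3.02/0.265 + 4.67/9.90e-05 = 47183 d.
K_eq = L / Σ(b_i/K_i) = 11.58 / 47183 = 0.0002454 m/day.
Q = K_eq · A · (Δh/L) = 0.0002454 × 1930 × (5.80/11.58) = 0.2372 m³/day.

0.237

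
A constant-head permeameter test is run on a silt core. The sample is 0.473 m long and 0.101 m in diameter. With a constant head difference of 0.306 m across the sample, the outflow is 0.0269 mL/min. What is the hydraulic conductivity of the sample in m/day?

Cross-sectional area A = π·(d/2)² = π × (0.101/2)² = 0.008012 m².
Convert discharge: 0.0269 mL/min = 4.483e-10 m³/s.
Darcy's law rearranged: K = Q·L / (A·Δh) = 4.483e-10 × 0.473 / (0.008012 × 0.306) = 8.650e-08 m/s = 0.007473 m/day.

0.00747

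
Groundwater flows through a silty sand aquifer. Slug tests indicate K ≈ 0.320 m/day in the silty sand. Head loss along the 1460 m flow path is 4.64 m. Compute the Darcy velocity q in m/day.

0.00102

Hydraulic gradient i = Δh / L = 4.64 / 1460 = 0.003178.
Specific discharge q = K · i = 0.3200 × 0.003178 = 0.001017 m/day.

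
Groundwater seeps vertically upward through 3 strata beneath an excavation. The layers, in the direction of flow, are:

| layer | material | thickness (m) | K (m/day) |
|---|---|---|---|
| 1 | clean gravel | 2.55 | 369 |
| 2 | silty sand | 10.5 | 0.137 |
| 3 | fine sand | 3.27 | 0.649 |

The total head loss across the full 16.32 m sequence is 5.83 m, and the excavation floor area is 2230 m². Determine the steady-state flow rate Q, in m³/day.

Flow is perpendicular to layering, so the layers act in series and the equivalent K is the thickness-weighted harmonic mean.
Total thickness L = 2.55 + 10.5 + 3.27 = 16.32 m.
Σ(b_i/K_i) = 2.55/369 + 10.5/0.137 + 3.27/0.649 = 81.69 d.
K_eq = L / Σ(b_i/K_i) = 16.32 / 81.69 = 0.1998 m/day.
Q = K_eq · A · (Δh/L) = 0.1998 × 2230 × (5.83/16.32) = 159.2 m³/day.

159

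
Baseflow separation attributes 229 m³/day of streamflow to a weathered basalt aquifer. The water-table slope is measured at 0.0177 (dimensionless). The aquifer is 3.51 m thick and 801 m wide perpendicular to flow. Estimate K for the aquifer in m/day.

4.60

Cross-sectional area A = 801 × 3.51 = 2812 m².
Hydraulic gradient i = 0.0177.
From Q = K·A·i, K = Q / (A·i) = 229 / (2812 × 0.01770) = 4.602 m/day.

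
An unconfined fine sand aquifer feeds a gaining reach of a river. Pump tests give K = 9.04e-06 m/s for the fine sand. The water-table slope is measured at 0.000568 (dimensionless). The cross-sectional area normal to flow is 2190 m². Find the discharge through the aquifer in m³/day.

0.972

Convert K: 9.04e-06 m/s × 86400 = 0.7811 m/day.
Hydraulic gradient i = 0.000568.
Darcy's law: Q = K · A · i = 0.7811 × 2190 × 0.0005680 = 0.9716 m³/day.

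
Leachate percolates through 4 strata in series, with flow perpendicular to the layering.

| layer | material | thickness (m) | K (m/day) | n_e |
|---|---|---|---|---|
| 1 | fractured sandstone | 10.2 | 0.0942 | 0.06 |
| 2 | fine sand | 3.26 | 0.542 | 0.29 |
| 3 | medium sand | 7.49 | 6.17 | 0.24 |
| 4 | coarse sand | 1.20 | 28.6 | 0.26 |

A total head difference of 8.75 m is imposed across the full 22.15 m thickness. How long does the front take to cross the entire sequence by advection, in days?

48.4

With flow normal to the layers, continuity requires the same specific discharge q through every layer.
Σ(b_i/K_i) = 10.2/0.0942 + 3.26/0.542 + 7.49/6.17 + 1.20/28.6 = 115.6 d.
q = Δh / Σ(b_i/K_i) = 8.75 / 115.6 = 0.07572 m/day.
In each layer the seepage velocity is v_i = q/n_i, so the layer transit time is t_i = b_i·n_i / q:
  layer 1 (fractured sandstone): t_1 = 10.2 × 0.06 / 0.07572 = 8.082 d
  layer 2 (fine sand): t_2 = 3.26 × 0.29 / 0.07572 = 12.48 d
  layer 3 (medium sand): t_3 = 7.49 × 0.24 / 0.07572 = 23.74 d
  layer 4 (coarse sand): t_4 = 1.20 × 0.26 / 0.07572 = 4.120 d
Total t = Σ t_i = 48.43 days.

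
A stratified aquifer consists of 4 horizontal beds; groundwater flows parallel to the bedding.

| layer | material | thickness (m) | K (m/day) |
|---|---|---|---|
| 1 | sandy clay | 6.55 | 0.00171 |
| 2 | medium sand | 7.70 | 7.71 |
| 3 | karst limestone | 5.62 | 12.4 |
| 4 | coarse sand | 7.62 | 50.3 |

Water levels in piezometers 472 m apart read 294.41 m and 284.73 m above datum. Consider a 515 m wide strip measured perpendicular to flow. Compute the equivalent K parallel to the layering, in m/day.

18.6

Flow is parallel to layering, so each bed carries its own Darcy discharge and the transmissivities add.
Σ(K_i·b_i) = 0.00171×6.55 + 7.71×7.70 + 12.4×5.62 + 50.3×7.62 = 512.4 m²/day.
Total thickness b = 27.49 m, so K_eq = Σ(K_i·b_i)/b = 18.64 m/day.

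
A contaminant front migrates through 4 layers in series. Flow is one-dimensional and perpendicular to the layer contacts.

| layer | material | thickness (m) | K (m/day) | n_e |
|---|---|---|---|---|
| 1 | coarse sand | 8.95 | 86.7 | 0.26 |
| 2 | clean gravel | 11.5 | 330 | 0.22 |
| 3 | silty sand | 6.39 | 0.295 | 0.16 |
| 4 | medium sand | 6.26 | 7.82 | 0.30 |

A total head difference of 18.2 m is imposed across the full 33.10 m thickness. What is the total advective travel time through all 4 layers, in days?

With flow normal to the layers, continuity requires the same specific discharge q through every layer.
Σ(b_i/K_i) = 8.95/86.7 + 11.5/330 + 6.39/0.295 + 6.26/7.82 = 22.60 d.
q = Δh / Σ(b_i/K_i) = 18.2 / 22.60 = 0.8053 m/day.
In each layer the seepage velocity is v_i = q/n_i, so the layer transit time is t_i = b_i·n_i / q:
  layer 1 (coarse sand): t_1 = 8.95 × 0.26 / 0.8053 = 2.890 d
  layer 2 (clean gravel): t_2 = 11.5 × 0.22 / 0.8053 = 3.142 d
  layer 3 (silty sand): t_3 = 6.39 × 0.16 / 0.8053 = 1.270 d
  layer 4 (medium sand): t_4 = 6.26 × 0.30 / 0.8053 = 2.332 d
Total t = Σ t_i = 9.633 days.

9.63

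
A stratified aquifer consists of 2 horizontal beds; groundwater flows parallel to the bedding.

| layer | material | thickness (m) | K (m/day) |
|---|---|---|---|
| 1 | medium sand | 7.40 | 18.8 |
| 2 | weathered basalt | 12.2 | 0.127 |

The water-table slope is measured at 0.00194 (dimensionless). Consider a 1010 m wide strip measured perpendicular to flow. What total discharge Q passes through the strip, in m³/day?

Flow is parallel to layering, so each bed carries its own Darcy discharge and the transmissivities add.
Σ(K_i·b_i) = 18.8×7.40 + 0.127×12.2 = 140.7 m²/day.
Hydraulic gradient i = 0.00194.
Q = Σ(K_i·b_i) · W · i = 140.7 × 1010 × 0.001940 = 275.6 m³/day.

276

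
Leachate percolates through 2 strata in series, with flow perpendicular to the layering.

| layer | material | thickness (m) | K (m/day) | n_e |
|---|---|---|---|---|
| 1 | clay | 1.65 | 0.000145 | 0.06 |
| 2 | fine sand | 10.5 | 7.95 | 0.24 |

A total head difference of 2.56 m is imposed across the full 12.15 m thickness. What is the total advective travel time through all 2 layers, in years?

With flow normal to the layers, continuity requires the same specific discharge q through every layer.
Σ(b_i/K_i) = 1.65/0.000145 + 10.5/7.95 = 11381 d.
q = Δh / Σ(b_i/K_i) = 2.56 / 11381 = 0.0002249 m/day.
In each layer the seepage velocity is v_i = q/n_i, so the layer transit time is t_i = b_i·n_i / q:
  layer 1 (clay): t_1 = 1.65 × 0.06 / 0.0002249 = 440.1 d
  layer 2 (fine sand): t_2 = 10.5 × 0.24 / 0.0002249 = 11203 d
Total t = Σ t_i = 11643 days = 31.88 years.

31.9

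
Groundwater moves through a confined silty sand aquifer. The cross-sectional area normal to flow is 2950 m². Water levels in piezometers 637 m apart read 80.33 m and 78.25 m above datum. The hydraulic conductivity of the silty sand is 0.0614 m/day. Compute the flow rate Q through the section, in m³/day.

Hydraulic gradient i = (80.33 − 78.25) / 637 = 2.08 / 637 = 0.003265.
Darcy's law: Q = K · A · i = 0.06140 × 2950 × 0.003265 = 0.5914 m³/day.

0.591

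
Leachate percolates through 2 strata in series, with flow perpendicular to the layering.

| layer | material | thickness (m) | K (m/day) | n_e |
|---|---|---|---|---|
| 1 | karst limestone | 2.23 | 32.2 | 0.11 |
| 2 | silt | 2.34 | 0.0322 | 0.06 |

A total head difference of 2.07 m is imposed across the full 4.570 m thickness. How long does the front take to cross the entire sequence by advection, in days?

13.6

With flow normal to the layers, continuity requires the same specific discharge q through every layer.
Σ(b_i/K_i) = 2.23/32.2 + 2.34/0.0322 = 72.74 d.
q = Δh / Σ(b_i/K_i) = 2.07 / 72.74 = 0.02846 m/day.
In each layer the seepage velocity is v_i = q/n_i, so the layer transit time is t_i = b_i·n_i / q:
  layer 1 (karst limestone): t_1 = 2.23 × 0.11 / 0.02846 = 8.620 d
  layer 2 (silt): t_2 = 2.34 × 0.06 / 0.02846 = 4.934 d
Total t = Σ t_i = 13.55 days.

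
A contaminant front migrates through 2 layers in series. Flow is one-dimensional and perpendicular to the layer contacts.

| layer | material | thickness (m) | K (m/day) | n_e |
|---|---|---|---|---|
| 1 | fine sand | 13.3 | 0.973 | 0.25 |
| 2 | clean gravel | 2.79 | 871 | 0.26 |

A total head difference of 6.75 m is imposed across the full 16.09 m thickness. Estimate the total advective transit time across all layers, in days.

8.20

With flow normal to the layers, continuity requires the same specific discharge q through every layer.
Σ(b_i/K_i) = 13.3/0.973 + 2.79/871 = 13.67 d.
q = Δh / Σ(b_i/K_i) = 6.75 / 13.67 = 0.4937 m/day.
In each layer the seepage velocity is v_i = q/n_i, so the layer transit time is t_i = b_i·n_i / q:
  layer 1 (fine sand): t_1 = 13.3 × 0.25 / 0.4937 = 6.735 d
  layer 2 (clean gravel): t_2 = 2.79 × 0.26 / 0.4937 = 1.469 d
Total t = Σ t_i = 8.204 days.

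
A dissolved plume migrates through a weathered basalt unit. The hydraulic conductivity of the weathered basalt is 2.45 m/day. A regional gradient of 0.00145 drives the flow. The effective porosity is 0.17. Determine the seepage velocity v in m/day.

0.0209

Hydraulic gradient i = 0.00145.
Darcy flux q = K · i = 2.450 × 0.001450 = 0.003553 m/day.
Seepage velocity v = q / n_e = 0.003553 / 0.17 = 0.02090 m/day.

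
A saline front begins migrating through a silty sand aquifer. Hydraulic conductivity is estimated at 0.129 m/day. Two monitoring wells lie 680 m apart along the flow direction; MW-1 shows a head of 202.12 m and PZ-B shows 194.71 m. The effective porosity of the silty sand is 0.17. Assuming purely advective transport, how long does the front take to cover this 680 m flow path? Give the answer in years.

Hydraulic gradient i = (202.12 − 194.71) / 680 = 7.41 / 680 = 0.01090.
Darcy flux q = K · i = 0.1290 × 0.01090 = 0.001406 m/day.
Seepage velocity v = q / n_e = 0.001406 / 0.17 = 0.008269 m/day.
Travel time t = L / v = 680 / 0.008269 = 82235 days = 225.1 years.

225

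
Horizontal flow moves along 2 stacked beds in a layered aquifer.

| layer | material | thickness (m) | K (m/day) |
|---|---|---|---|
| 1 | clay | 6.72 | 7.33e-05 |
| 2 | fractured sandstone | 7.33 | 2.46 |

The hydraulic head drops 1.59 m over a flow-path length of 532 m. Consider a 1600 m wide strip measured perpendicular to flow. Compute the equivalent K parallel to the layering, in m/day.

Flow is parallel to layering, so each bed carries its own Darcy discharge and the transmissivities add.
Σ(K_i·b_i) = 7.33e-05×6.72 + 2.46×7.33 = 18.03 m²/day.
Total thickness b = 14.05 m, so K_eq = Σ(K_i·b_i)/b = 1.283 m/day.

1.28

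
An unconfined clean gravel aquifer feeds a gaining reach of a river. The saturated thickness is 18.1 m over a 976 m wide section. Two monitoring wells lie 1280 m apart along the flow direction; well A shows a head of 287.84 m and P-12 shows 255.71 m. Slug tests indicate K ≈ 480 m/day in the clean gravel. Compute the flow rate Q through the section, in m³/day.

Cross-sectional area A = 976 × 18.1 = 17666 m².
Hydraulic gradient i = (287.84 − 255.71) / 1280 = 32.13 / 1280 = 0.02510.
Darcy's law: Q = K · A · i = 480.0 × 17666 × 0.02510 = 2.128e+05 m³/day.

213000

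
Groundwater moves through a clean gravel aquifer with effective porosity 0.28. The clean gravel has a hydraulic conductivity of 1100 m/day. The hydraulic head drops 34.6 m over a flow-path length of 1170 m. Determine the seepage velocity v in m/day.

Hydraulic gradient i = Δh / L = 34.6 / 1170 = 0.02957.
Darcy flux q = K · i = 1100 × 0.02957 = 32.53 m/day.
Seepage velocity v = q / n_e = 32.53 / 0.28 = 116.2 m/day.

116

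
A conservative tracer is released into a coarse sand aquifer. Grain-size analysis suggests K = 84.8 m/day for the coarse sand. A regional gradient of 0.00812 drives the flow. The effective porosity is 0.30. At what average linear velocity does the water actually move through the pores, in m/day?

Hydraulic gradient i = 0.00812.
Darcy flux q = K · i = 84.80 × 0.008120 = 0.6886 m/day.
Seepage velocity v = q / n_e = 0.6886 / 0.30 = 2.295 m/day.

2.30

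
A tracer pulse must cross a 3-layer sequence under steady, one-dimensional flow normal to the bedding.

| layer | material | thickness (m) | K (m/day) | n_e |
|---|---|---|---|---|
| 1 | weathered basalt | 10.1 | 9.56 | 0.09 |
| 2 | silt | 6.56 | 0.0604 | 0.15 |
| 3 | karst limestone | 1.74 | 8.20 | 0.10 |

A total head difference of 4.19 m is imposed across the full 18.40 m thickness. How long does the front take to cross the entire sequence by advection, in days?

With flow normal to the layers, continuity requires the same specific discharge q through every layer.
Σ(b_i/K_i) = 10.1/9.56 + 6.56/0.0604 + 1.74/8.20 = 109.9 d.
q = Δh / Σ(b_i/K_i) = 4.19 / 109.9 = 0.03813 m/day.
In each layer the seepage velocity is v_i = q/n_i, so the layer transit time is t_i = b_i·n_i / q:
  layer 1 (weathered basalt): t_1 = 10.1 × 0.09 / 0.03813 = 23.84 d
  layer 2 (silt): t_2 = 6.56 × 0.15 / 0.03813 = 25.80 d
  layer 3 (karst limestone): t_3 = 1.74 × 0.10 / 0.03813 = 4.563 d
Total t = Σ t_i = 54.20 days.

54.2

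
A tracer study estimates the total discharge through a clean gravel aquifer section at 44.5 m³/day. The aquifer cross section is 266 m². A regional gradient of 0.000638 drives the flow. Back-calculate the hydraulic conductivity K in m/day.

Hydraulic gradient i = 0.000638.
From Q = K·A·i, K = Q / (A·i) = 44.5 / (266.0 × 0.0006380) = 262.2 m/day.

262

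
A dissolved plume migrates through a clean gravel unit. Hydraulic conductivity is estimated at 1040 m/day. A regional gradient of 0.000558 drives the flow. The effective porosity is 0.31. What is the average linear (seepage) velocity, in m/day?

Hydraulic gradient i = 0.000558.
Darcy flux q = K · i = 1040 × 0.0005580 = 0.5803 m/day.
Seepage velocity v = q / n_e = 0.5803 / 0.31 = 1.872 m/day.

1.87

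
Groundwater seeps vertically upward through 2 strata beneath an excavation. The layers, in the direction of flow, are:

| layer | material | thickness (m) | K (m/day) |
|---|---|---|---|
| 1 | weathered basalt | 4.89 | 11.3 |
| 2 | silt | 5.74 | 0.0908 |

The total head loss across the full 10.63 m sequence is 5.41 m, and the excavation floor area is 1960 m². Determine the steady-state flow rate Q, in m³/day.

Flow is perpendicular to layering, so the layers act in series and the equivalent K is the thickness-weighted harmonic mean.
Total thickness L = 4.89 + 5.74 = 10.63 m.
Σ(b_i/K_i) = 4.89/11.3 + 5.74/0.0908 = 63.65 d.
K_eq = L / Σ(b_i/K_i) = 10.63 / 63.65 = 0.1670 m/day.
Q = K_eq · A · (Δh/L) = 0.1670 × 1960 × (5.41/10.63) = 166.6 m³/day.

167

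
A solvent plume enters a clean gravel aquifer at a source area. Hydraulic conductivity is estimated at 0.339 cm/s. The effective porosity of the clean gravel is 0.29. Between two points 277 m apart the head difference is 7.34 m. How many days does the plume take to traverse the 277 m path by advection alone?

Convert K: 0.339 cm/s × 864 = 292.9 m/day.
Hydraulic gradient i = Δh / L = 7.34 / 277 = 0.02650.
Darcy flux q = K · i = 292.9 × 0.02650 = 7.761 m/day.
Seepage velocity v = q / n_e = 7.761 / 0.29 = 26.76 m/day.
Travel time t = L / v = 277 / 26.76 = 10.35 days.

10.4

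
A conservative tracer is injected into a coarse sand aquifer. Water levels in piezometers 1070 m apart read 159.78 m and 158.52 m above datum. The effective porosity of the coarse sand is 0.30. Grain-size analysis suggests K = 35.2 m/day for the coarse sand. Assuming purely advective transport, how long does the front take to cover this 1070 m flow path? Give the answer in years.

Hydraulic gradient i = (159.78 − 158.52) / 1070 = 1.26 / 1070 = 0.001178.
Darcy flux q = K · i = 35.20 × 0.001178 = 0.04145 m/day.
Seepage velocity v = q / n_e = 0.04145 / 0.30 = 0.1382 m/day.
Travel time t = L / v = 1070 / 0.1382 = 7744 days = 21.20 years.

21.2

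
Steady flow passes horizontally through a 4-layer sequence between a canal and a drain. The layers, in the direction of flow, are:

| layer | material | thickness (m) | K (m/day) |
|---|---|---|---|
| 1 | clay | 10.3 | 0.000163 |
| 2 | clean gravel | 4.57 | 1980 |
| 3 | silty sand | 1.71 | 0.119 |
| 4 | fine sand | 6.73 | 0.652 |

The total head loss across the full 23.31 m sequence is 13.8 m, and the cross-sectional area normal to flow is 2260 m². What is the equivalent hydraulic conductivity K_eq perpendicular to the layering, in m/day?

0.000369

Flow is perpendicular to layering, so the layers act in series and the equivalent K is the thickness-weighted harmonic mean.
Total thickness L = 10.3 + 4.57 + 1.71 + 6.73 = 23.31 m.
Σ(b_i/K_i) = 10.3/0.000163 + 4.57/1980 + 1.71/0.119 + 6.73/0.652 = 63215 d.
K_eq = L / Σ(b_i/K_i) = 23.31 / 63215 = 0.0003687 m/day.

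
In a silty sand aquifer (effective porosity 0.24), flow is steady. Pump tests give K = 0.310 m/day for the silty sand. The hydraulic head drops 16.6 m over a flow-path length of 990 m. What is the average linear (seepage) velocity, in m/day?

0.0217

Hydraulic gradient i = Δh / L = 16.6 / 990 = 0.01677.
Darcy flux q = K · i = 0.3100 × 0.01677 = 0.005198 m/day.
Seepage velocity v = q / n_e = 0.005198 / 0.24 = 0.02166 m/day.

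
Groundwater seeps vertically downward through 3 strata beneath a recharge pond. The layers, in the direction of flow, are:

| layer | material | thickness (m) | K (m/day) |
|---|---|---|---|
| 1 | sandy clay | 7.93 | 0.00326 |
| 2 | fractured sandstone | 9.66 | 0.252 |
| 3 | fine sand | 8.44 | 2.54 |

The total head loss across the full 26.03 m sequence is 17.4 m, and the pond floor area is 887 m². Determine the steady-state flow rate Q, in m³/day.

Flow is perpendicular to layering, so the layers act in series and the equivalent K is the thickness-weighted harmonic mean.
Total thickness L = 7.93 + 9.66 + 8.44 = 26.03 m.
Σ(b_i/K_i) = 7.93/0.00326 + 9.66/0.252 + 8.44/2.54 = 2474 d.
K_eq = L / Σ(b_i/K_i) = 26.03 / 2474 = 0.01052 m/day.
Q = K_eq · A · (Δh/L) = 0.01052 × 887 × (17.4/26.03) = 6.238 m³/day.

6.24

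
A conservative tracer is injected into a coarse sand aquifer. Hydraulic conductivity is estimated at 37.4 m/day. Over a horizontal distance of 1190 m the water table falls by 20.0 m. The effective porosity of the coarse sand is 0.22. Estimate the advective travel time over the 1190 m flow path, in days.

Hydraulic gradient i = Δh / L = 20.0 / 1190 = 0.01681.
Darcy flux q = K · i = 37.40 × 0.01681 = 0.6286 m/day.
Seepage velocity v = q / n_e = 0.6286 / 0.22 = 2.857 m/day.
Travel time t = L / v = 1190 / 2.857 = 416.5 days.

416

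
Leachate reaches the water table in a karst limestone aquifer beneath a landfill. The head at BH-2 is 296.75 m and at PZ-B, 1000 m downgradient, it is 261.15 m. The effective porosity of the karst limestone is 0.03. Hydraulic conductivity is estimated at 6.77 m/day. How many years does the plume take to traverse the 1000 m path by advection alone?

0.341

Hydraulic gradient i = (296.75 − 261.15) / 1000 = 35.6 / 1000 = 0.03560.
Darcy flux q = K · i = 6.770 × 0.03560 = 0.2410 m/day.
Seepage velocity v = q / n_e = 0.2410 / 0.03 = 8.034 m/day.
Travel time t = L / v = 1000 / 8.034 = 124.5 days = 0.3408 years.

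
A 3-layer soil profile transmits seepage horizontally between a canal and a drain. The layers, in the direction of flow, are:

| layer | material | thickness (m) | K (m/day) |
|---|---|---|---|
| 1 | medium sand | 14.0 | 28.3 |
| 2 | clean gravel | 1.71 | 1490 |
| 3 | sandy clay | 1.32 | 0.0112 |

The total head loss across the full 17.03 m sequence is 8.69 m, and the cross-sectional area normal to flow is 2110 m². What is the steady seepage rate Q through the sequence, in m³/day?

155

Flow is perpendicular to layering, so the layers act in series and the equivalent K is the thickness-weighted harmonic mean.
Total thickness L = 14.0 + 1.71 + 1.32 = 17.03 m.
Σ(b_i/K_i) = 14.0/28.3 + 1.71/1490 + 1.32/0.0112 = 118.4 d.
K_eq = L / Σ(b_i/K_i) = 17.03 / 118.4 = 0.1439 m/day.
Q = K_eq · A · (Δh/L) = 0.1439 × 2110 × (8.69/17.03) = 154.9 m³/day.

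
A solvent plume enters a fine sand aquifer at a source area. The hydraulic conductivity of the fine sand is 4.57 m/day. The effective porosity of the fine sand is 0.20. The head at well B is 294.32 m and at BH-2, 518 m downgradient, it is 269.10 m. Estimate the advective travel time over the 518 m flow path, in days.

466

Hydraulic gradient i = (294.32 − 269.10) / 518 = 25.22 / 518 = 0.04869.
Darcy flux q = K · i = 4.570 × 0.04869 = 0.2225 m/day.
Seepage velocity v = q / n_e = 0.2225 / 0.20 = 1.113 m/day.
Travel time t = L / v = 518 / 1.113 = 465.6 days.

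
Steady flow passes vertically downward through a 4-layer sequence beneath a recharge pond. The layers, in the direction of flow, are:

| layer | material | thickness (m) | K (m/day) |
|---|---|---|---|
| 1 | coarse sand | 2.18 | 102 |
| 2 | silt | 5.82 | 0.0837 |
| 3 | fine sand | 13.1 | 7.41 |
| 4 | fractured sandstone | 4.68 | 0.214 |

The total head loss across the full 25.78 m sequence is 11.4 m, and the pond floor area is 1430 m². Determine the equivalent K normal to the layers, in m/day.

0.277

Flow is perpendicular to layering, so the layers act in series and the equivalent K is the thickness-weighted harmonic mean.
Total thickness L = 2.18 + 5.82 + 13.1 + 4.68 = 25.78 m.
Σ(b_i/K_i) = 2.18/102 + 5.82/0.0837 + 13.1/7.41 + 4.68/0.214 = 93.19 d.
K_eq = L / Σ(b_i/K_i) = 25.78 / 93.19 = 0.2766 m/day.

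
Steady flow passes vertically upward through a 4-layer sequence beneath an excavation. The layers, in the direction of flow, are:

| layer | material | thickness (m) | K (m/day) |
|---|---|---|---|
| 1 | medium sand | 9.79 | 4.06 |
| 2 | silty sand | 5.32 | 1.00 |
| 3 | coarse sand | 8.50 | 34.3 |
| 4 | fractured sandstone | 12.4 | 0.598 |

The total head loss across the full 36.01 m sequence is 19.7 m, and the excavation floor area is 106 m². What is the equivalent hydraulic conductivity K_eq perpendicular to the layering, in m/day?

1.25

Flow is perpendicular to layering, so the layers act in series and the equivalent K is the thickness-weighted harmonic mean.
Total thickness L = 9.79 + 5.32 + 8.50 + 12.4 = 36.01 m.
Σ(b_i/K_i) = 9.79/4.06 + 5.32/1.00 + 8.50/34.3 + 12.4/0.598 = 28.71 d.
K_eq = L / Σ(b_i/K_i) = 36.01 / 28.71 = 1.254 m/day.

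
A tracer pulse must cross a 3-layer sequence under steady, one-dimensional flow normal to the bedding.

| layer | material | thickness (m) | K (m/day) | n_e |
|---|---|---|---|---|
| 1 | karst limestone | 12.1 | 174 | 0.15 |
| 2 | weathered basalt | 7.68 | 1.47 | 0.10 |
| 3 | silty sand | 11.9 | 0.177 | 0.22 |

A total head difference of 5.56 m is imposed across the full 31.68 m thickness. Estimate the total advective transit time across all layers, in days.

67.8

With flow normal to the layers, continuity requires the same specific discharge q through every layer.
Σ(b_i/K_i) = 12.1/174 + 7.68/1.47 + 11.9/0.177 = 72.53 d.
q = Δh / Σ(b_i/K_i) = 5.56 / 72.53 = 0.07666 m/day.
In each layer the seepage velocity is v_i = q/n_i, so the layer transit time is t_i = b_i·n_i / q:
  layer 1 (karst limestone): t_1 = 12.1 × 0.15 / 0.07666 = 23.68 d
  layer 2 (weathered basalt): t_2 = 7.68 × 0.10 / 0.07666 = 10.02 d
  layer 3 (silty sand): t_3 = 11.9 × 0.22 / 0.07666 = 34.15 d
Total t = Σ t_i = 67.84 days.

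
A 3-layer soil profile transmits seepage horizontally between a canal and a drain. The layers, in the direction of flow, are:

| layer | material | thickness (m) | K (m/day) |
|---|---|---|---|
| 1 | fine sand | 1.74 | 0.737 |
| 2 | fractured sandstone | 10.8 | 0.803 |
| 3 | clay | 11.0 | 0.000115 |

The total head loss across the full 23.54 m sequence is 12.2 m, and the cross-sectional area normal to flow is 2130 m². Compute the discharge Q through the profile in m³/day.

Flow is perpendicular to layering, so the layers act in series and the equivalent K is the thickness-weighted harmonic mean.
Total thickness L = 1.74 + 10.8 + 11.0 = 23.54 m.
Σ(b_i/K_i) = 1.74/0.737 + 10.8/0.803 + 11.0/0.000115 = 95668 d.
K_eq = L / Σ(b_i/K_i) = 23.54 / 95668 = 0.0002461 m/day.
Q = K_eq · A · (Δh/L) = 0.0002461 × 2130 × (12.2/23.54) = 0.2716 m³/day.

0.272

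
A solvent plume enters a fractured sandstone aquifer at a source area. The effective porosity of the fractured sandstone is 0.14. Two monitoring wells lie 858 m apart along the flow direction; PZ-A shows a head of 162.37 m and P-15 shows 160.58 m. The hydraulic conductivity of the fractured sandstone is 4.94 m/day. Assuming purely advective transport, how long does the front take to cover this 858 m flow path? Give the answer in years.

Hydraulic gradient i = (162.37 − 160.58) / 858 = 1.79 / 858 = 0.002086.
Darcy flux q = K · i = 4.940 × 0.002086 = 0.01031 m/day.
Seepage velocity v = q / n_e = 0.01031 / 0.14 = 0.07361 m/day.
Travel time t = L / v = 858 / 0.07361 = 11655 days = 31.91 years.

31.9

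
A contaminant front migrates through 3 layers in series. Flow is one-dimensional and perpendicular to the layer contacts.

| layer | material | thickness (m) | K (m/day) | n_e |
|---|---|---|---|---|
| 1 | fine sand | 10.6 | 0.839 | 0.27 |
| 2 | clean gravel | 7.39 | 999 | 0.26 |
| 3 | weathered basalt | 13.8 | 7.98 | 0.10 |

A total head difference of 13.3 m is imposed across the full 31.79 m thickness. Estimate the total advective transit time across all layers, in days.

6.66

With flow normal to the layers, continuity requires the same specific discharge q through every layer.
Σ(b_i/K_i) = 10.6/0.839 + 7.39/999 + 13.8/7.98 = 14.37 d.
q = Δh / Σ(b_i/K_i) = 13.3 / 14.37 = 0.9255 m/day.
In each layer the seepage velocity is v_i = q/n_i, so the layer transit time is t_i = b_i·n_i / q:
  layer 1 (fine sand): t_1 = 10.6 × 0.27 / 0.9255 = 3.092 d
  layer 2 (clean gravel): t_2 = 7.39 × 0.26 / 0.9255 = 2.076 d
  layer 3 (weathered basalt): t_3 = 13.8 × 0.10 / 0.9255 = 1.491 d
Total t = Σ t_i = 6.660 days.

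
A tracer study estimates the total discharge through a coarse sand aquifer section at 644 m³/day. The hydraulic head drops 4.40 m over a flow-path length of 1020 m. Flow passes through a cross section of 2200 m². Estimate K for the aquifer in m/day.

67.9

Hydraulic gradient i = Δh / L = 4.40 / 1020 = 0.004314.
From Q = K·A·i, K = Q / (A·i) = 644 / (2200 × 0.004314) = 67.86 m/day.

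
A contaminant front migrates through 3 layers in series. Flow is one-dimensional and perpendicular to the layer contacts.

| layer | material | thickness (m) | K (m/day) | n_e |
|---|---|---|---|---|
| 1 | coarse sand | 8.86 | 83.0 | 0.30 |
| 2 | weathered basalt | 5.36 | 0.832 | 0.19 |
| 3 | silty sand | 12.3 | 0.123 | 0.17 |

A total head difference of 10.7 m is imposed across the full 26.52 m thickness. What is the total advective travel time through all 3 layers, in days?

With flow normal to the layers, continuity requires the same specific discharge q through every layer.
Σ(b_i/K_i) = 8.86/83.0 + 5.36/0.832 + 12.3/0.123 = 106.5 d.
q = Δh / Σ(b_i/K_i) = 10.7 / 106.5 = 0.1004 m/day.
In each layer the seepage velocity is v_i = q/n_i, so the layer transit time is t_i = b_i·n_i / q:
  layer 1 (coarse sand): t_1 = 8.86 × 0.30 / 0.1004 = 26.47 d
  layer 2 (weathered basalt): t_2 = 5.36 × 0.19 / 0.1004 = 10.14 d
  layer 3 (silty sand): t_3 = 12.3 × 0.17 / 0.1004 = 20.82 d
Total t = Σ t_i = 57.43 days.

57.4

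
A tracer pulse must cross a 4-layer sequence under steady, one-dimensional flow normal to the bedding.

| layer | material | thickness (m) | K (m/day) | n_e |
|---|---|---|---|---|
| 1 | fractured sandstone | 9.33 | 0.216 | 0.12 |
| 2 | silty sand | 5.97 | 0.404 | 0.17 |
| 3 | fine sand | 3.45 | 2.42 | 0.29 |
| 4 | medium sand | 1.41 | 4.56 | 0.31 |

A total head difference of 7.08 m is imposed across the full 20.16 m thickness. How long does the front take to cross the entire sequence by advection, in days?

30.1

With flow normal to the layers, continuity requires the same specific discharge q through every layer.
Σ(b_i/K_i) = 9.33/0.216 + 5.97/0.404 + 3.45/2.42 + 1.41/4.56 = 59.71 d.
q = Δh / Σ(b_i/K_i) = 7.08 / 59.71 = 0.1186 m/day.
In each layer the seepage velocity is v_i = q/n_i, so the layer transit time is t_i = b_i·n_i / q:
  layer 1 (fractured sandstone): t_1 = 9.33 × 0.12 / 0.1186 = 9.442 d
  layer 2 (silty sand): t_2 = 5.97 × 0.17 / 0.1186 = 8.559 d
  layer 3 (fine sand): t_3 = 3.45 × 0.29 / 0.1186 = 8.437 d
  layer 4 (medium sand): t_4 = 1.41 × 0.31 / 0.1186 = 3.686 d
Total t = Σ t_i = 30.12 days.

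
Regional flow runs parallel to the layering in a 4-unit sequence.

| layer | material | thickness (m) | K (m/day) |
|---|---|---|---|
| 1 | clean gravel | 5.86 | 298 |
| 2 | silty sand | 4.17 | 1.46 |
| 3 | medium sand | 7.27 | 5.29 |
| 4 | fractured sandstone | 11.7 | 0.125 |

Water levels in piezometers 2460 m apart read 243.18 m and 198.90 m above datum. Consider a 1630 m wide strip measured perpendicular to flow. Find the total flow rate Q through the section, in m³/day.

52600

Flow is parallel to layering, so each bed carries its own Darcy discharge and the transmissivities add.
Σ(K_i·b_i) = 298×5.86 + 1.46×4.17 + 5.29×7.27 + 0.125×11.7 = 1792 m²/day.
Hydraulic gradient i = (243.18 − 198.90) / 2460 = 44.28 / 2460 = 0.01800.
Q = Σ(K_i·b_i) · W · i = 1792 × 1630 × 0.01800 = 52586 m³/day.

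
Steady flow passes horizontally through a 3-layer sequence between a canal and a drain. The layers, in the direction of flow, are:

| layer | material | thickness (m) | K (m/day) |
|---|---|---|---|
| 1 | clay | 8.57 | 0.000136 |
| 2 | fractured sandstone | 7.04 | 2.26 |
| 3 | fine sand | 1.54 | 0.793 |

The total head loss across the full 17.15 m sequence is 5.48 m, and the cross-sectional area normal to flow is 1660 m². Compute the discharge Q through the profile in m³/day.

0.144

Flow is perpendicular to layering, so the layers act in series and the equivalent K is the thickness-weighted harmonic mean.
Total thickness L = 8.57 + 7.04 + 1.54 = 17.15 m.
Σ(b_i/K_i) = 8.57/0.000136 + 7.04/2.26 + 1.54/0.793 = 63020 d.
K_eq = L / Σ(b_i/K_i) = 17.15 / 63020 = 0.0002721 m/day.
Q = K_eq · A · (Δh/L) = 0.0002721 × 1660 × (5.48/17.15) = 0.1443 m³/day.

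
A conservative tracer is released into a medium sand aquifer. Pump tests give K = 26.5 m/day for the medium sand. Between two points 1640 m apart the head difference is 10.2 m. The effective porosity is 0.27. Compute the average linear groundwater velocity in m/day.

Hydraulic gradient i = Δh / L = 10.2 / 1640 = 0.006220.
Darcy flux q = K · i = 26.50 × 0.006220 = 0.1648 m/day.
Seepage velocity v = q / n_e = 0.1648 / 0.27 = 0.6104 m/day.

0.610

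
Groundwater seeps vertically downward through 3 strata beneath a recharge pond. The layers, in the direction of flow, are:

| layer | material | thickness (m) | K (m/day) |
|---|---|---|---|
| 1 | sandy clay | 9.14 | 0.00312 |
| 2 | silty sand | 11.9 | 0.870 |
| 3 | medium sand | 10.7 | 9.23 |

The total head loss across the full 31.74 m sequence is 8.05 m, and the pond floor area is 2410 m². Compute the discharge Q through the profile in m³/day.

Flow is perpendicular to layering, so the layers act in series and the equivalent K is the thickness-weighted harmonic mean.
Total thickness L = 9.14 + 11.9 + 10.7 = 31.74 m.
Σ(b_i/K_i) = 9.14/0.00312 + 11.9/0.870 + 10.7/9.23 = 2944 d.
K_eq = L / Σ(b_i/K_i) = 31.74 / 2944 = 0.01078 m/day.
Q = K_eq · A · (Δh/L) = 0.01078 × 2410 × (8.05/31.74) = 6.589 m³/day.

6.59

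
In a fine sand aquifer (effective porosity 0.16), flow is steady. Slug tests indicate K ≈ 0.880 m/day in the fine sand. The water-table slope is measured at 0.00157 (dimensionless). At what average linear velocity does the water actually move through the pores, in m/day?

0.00864

Hydraulic gradient i = 0.00157.
Darcy flux q = K · i = 0.8800 × 0.001570 = 0.001382 m/day.
Seepage velocity v = q / n_e = 0.001382 / 0.16 = 0.008635 m/day.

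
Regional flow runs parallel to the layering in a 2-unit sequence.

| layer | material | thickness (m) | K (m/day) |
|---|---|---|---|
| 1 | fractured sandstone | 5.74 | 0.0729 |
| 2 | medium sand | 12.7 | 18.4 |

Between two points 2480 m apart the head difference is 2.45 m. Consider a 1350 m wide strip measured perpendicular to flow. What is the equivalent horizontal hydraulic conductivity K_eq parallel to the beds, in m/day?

Flow is parallel to layering, so each bed carries its own Darcy discharge and the transmissivities add.
Σ(K_i·b_i) = 0.0729×5.74 + 18.4×12.7 = 234.1 m²/day.
Total thickness b = 18.44 m, so K_eq = Σ(K_i·b_i)/b = 12.70 m/day.

12.7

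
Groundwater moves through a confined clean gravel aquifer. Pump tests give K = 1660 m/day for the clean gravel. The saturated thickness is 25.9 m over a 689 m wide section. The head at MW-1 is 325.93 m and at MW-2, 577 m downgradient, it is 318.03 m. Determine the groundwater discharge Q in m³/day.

406000

Cross-sectional area A = 689 × 25.9 = 17845 m².
Hydraulic gradient i = (325.93 − 318.03) / 577 = 7.9 / 577 = 0.01369.
Darcy's law: Q = K · A · i = 1660 × 17845 × 0.01369 = 4.056e+05 m³/day.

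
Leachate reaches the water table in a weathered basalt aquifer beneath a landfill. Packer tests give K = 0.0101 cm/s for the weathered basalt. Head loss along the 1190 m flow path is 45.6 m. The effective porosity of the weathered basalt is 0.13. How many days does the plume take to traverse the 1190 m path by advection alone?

Convert K: 0.0101 cm/s × 864 = 8.726 m/day.
Hydraulic gradient i = Δh / L = 45.6 / 1190 = 0.03832.
Darcy flux q = K · i = 8.726 × 0.03832 = 0.3344 m/day.
Seepage velocity v = q / n_e = 0.3344 / 0.13 = 2.572 m/day.
Travel time t = L / v = 1190 / 2.572 = 462.6 days.

463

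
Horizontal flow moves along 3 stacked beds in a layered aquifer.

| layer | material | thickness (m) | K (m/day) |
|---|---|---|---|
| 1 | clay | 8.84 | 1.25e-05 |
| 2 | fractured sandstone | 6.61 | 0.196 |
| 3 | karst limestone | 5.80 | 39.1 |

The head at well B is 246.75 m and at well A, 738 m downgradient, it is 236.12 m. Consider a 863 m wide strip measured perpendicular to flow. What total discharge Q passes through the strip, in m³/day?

2840

Flow is parallel to layering, so each bed carries its own Darcy discharge and the transmissivities add.
Σ(K_i·b_i) = 1.25e-05×8.84 + 0.196×6.61 + 39.1×5.80 = 228.1 m²/day.
Hydraulic gradient i = (246.75 − 236.12) / 738 = 10.63 / 738 = 0.01440.
Q = Σ(K_i·b_i) · W · i = 228.1 × 863 × 0.01440 = 2835 m³/day.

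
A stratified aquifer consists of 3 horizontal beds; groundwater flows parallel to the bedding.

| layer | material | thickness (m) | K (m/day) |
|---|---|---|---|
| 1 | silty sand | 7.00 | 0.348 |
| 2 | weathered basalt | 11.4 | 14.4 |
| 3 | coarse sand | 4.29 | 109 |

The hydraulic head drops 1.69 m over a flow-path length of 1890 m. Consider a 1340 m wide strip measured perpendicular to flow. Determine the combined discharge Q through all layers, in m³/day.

Flow is parallel to layering, so each bed carries its own Darcy discharge and the transmissivities add.
Σ(K_i·b_i) = 0.348×7.00 + 14.4×11.4 + 109×4.29 = 634.2 m²/day.
Hydraulic gradient i = Δh / L = 1.69 / 1890 = 0.0008942.
Q = Σ(K_i·b_i) · W · i = 634.2 × 1340 × 0.0008942 = 759.9 m³/day.

760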